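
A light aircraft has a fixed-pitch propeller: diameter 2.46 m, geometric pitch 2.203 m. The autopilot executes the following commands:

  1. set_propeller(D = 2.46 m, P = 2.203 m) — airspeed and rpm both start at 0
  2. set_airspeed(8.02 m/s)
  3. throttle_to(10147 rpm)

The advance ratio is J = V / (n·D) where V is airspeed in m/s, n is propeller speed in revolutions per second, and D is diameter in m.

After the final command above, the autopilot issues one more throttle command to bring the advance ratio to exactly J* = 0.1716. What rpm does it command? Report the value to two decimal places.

set_propeller: D = 2.46 m, P = 2.203 m (p = P/D = 0.895528); state ← (V=0, rpm=0)
set_airspeed(8.02): V ← 8.02 m/s
throttle_to(10147): rpm ← 10147
final state: V = 8.02 m/s, rpm = 10147 → n = rpm/60 = 169.116667 rev/s
target J* = 0.1716; solve J* = V/(n·D) for n: n = V/(J*·D) = 8.02/(0.1716 × 2.46) = 18.998617 rev/s
rpm = 60·n = 1139.916994

rpm = 1139.92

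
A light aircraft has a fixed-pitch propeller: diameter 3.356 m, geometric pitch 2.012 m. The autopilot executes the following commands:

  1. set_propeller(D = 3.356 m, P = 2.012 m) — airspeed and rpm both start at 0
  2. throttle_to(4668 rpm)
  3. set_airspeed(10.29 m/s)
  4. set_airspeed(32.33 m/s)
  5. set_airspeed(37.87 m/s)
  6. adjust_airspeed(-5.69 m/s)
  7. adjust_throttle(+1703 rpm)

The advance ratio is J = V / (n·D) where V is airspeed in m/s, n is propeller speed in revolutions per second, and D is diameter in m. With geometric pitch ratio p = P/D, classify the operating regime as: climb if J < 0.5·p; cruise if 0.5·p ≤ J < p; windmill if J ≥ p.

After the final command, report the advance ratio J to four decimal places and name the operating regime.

J = 0.0903, regime = climb

set_propeller: D = 3.356 m, P = 2.012 m (p = P/D = 0.599523); state ← (V=0, rpm=0)
throttle_to(4668): rpm ← 4668
set_airspeed(10.29): V ← 10.29 m/s
set_airspeed(32.33): V ← 32.33 m/s
set_airspeed(37.87): V ← 37.87 m/s
adjust_airspeed(-5.69): V ← 37.87 -5.69 = 32.18 m/s
adjust_throttle(+1703): rpm ← 4668 +1703 = 6371
final state: V = 32.18 m/s, rpm = 6371 → n = rpm/60 = 106.183333 rev/s
J = V / (n·D) = 32.18 / (106.183333 × 3.356) = 0.090304
regime bands: climb J<0.2998 | cruise [0.2998, 0.5995) | windmill J≥0.5995
J = 0.0903 → climb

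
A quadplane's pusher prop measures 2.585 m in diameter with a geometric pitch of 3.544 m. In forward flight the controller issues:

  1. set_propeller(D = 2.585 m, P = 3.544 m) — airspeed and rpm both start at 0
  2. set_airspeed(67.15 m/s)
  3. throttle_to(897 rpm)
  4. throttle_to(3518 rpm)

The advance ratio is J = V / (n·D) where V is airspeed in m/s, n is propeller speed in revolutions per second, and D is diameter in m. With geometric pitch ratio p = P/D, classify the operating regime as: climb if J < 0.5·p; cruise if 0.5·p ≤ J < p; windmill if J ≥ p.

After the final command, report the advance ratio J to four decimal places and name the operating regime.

J = 0.4430, regime = climb

set_propeller: D = 2.585 m, P = 3.544 m (p = P/D = 1.370986); state ← (V=0, rpm=0)
set_airspeed(67.15): V ← 67.15 m/s
throttle_to(897): rpm ← 897
throttle_to(3518): rpm ← 3518
final state: V = 67.15 m/s, rpm = 3518 → n = rpm/60 = 58.633333 rev/s
J = V / (n·D) = 67.15 / (58.633333 × 2.585) = 0.443038
regime bands: climb J<0.6855 | cruise [0.6855, 1.3710) | windmill J≥1.3710
J = 0.4430 → climb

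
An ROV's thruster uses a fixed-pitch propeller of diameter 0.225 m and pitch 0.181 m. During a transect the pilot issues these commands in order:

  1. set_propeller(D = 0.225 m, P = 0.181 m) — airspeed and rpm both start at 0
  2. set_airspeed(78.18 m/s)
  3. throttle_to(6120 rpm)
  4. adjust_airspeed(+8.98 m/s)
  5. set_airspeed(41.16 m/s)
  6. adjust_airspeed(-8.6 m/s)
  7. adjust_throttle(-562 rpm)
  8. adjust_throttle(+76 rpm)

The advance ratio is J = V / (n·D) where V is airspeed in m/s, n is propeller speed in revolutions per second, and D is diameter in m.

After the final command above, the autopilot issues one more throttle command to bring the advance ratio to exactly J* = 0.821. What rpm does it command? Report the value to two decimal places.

rpm = 10575.72

set_propeller: D = 0.225 m, P = 0.181 m (p = P/D = 0.804444); state ← (V=0, rpm=0)
set_airspeed(78.18): V ← 78.18 m/s
throttle_to(6120): rpm ← 6120
adjust_airspeed(+8.98): V ← 78.18 +8.98 = 87.16 m/s
set_airspeed(41.16): V ← 41.16 m/s
adjust_airspeed(-8.6): V ← 41.16 -8.6 = 32.56 m/s
adjust_throttle(-562): rpm ← 6120 -562 = 5558
adjust_throttle(+76): rpm ← 5558 +76 = 5634
final state: V = 32.56 m/s, rpm = 5634 → n = rpm/60 = 93.900000 rev/s
target J* = 0.821; solve J* = V/(n·D) for n: n = V/(J*·D) = 32.56/(0.821 × 0.225) = 176.262011 rev/s
rpm = 60·n = 10575.720666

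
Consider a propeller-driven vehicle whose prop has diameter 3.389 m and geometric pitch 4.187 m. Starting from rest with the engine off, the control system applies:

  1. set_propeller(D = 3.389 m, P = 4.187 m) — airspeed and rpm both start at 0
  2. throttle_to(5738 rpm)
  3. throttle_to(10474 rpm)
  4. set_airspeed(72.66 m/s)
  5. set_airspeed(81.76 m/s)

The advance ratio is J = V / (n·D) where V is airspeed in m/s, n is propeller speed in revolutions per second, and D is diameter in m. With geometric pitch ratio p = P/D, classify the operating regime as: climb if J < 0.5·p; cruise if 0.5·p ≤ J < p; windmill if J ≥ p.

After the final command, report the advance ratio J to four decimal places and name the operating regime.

J = 0.1382, regime = climb

set_propeller: D = 3.389 m, P = 4.187 m (p = P/D = 1.235468); state ← (V=0, rpm=0)
throttle_to(5738): rpm ← 5738
throttle_to(10474): rpm ← 10474
set_airspeed(72.66): V ← 72.66 m/s
set_airspeed(81.76): V ← 81.76 m/s
final state: V = 81.76 m/s, rpm = 10474 → n = rpm/60 = 174.566667 rev/s
J = V / (n·D) = 81.76 / (174.566667 × 3.389) = 0.138200
regime bands: climb J<0.6177 | cruise [0.6177, 1.2355) | windmill J≥1.2355
J = 0.1382 → climb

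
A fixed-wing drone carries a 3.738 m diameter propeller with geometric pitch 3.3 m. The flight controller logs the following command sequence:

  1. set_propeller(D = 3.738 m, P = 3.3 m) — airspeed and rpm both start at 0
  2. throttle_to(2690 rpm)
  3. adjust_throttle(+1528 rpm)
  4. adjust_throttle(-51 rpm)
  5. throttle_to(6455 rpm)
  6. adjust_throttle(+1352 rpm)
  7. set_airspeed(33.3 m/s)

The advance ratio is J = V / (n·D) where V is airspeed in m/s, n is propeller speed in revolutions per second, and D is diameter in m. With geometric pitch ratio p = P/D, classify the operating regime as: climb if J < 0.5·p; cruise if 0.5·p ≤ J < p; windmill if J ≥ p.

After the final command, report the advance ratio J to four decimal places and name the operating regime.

set_propeller: D = 3.738 m, P = 3.3 m (p = P/D = 0.882825); state ← (V=0, rpm=0)
throttle_to(2690): rpm ← 2690
adjust_throttle(+1528): rpm ← 2690 +1528 = 4218
adjust_throttle(-51): rpm ← 4218 -51 = 4167
throttle_to(6455): rpm ← 6455
adjust_throttle(+1352): rpm ← 6455 +1352 = 7807
set_airspeed(33.3): V ← 33.3 m/s
final state: V = 33.3 m/s, rpm = 7807 → n = rpm/60 = 130.116667 rev/s
J = V / (n·D) = 33.3 / (130.116667 × 3.738) = 0.068466
regime bands: climb J<0.4414 | cruise [0.4414, 0.8828) | windmill J≥0.8828
J = 0.0685 → climb

J = 0.0685, regime = climb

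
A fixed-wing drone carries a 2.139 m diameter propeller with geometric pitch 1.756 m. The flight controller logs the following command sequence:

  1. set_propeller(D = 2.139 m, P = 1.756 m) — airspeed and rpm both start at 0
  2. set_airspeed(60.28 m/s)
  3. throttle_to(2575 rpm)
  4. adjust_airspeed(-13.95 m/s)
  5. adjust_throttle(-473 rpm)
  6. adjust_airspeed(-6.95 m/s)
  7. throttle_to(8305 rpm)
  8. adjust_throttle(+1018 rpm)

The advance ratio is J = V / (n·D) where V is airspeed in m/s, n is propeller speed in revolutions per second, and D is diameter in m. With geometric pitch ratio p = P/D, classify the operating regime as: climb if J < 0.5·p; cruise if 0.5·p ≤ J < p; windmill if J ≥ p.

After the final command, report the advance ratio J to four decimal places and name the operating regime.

set_propeller: D = 2.139 m, P = 1.756 m (p = P/D = 0.820944); state ← (V=0, rpm=0)
set_airspeed(60.28): V ← 60.28 m/s
throttle_to(2575): rpm ← 2575
adjust_airspeed(-13.95): V ← 60.28 -13.95 = 46.33 m/s
adjust_throttle(-473): rpm ← 2575 -473 = 2102
adjust_airspeed(-6.95): V ← 46.33 -6.95 = 39.38 m/s
throttle_to(8305): rpm ← 8305
adjust_throttle(+1018): rpm ← 8305 +1018 = 9323
final state: V = 39.38 m/s, rpm = 9323 → n = rpm/60 = 155.383333 rev/s
J = V / (n·D) = 39.38 / (155.383333 × 2.139) = 0.118484
regime bands: climb J<0.4105 | cruise [0.4105, 0.8209) | windmill J≥0.8209
J = 0.1185 → climb

J = 0.1185, regime = climb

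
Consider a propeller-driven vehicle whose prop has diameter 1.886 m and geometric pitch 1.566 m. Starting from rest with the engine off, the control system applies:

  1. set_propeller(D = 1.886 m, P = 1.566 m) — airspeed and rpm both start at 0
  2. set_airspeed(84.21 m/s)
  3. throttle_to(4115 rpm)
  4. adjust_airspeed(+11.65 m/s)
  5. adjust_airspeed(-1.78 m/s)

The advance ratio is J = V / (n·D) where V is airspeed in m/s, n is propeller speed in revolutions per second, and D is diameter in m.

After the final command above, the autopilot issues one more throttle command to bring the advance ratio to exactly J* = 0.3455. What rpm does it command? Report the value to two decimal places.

rpm = 8662.81

set_propeller: D = 1.886 m, P = 1.566 m (p = P/D = 0.830329); state ← (V=0, rpm=0)
set_airspeed(84.21): V ← 84.21 m/s
throttle_to(4115): rpm ← 4115
adjust_airspeed(+11.65): V ← 84.21 +11.65 = 95.86 m/s
adjust_airspeed(-1.78): V ← 95.86 -1.78 = 94.08 m/s
final state: V = 94.08 m/s, rpm = 4115 → n = rpm/60 = 68.583333 rev/s
target J* = 0.3455; solve J* = V/(n·D) for n: n = V/(J*·D) = 94.08/(0.3455 × 1.886) = 144.380177 rev/s
rpm = 60·n = 8662.810595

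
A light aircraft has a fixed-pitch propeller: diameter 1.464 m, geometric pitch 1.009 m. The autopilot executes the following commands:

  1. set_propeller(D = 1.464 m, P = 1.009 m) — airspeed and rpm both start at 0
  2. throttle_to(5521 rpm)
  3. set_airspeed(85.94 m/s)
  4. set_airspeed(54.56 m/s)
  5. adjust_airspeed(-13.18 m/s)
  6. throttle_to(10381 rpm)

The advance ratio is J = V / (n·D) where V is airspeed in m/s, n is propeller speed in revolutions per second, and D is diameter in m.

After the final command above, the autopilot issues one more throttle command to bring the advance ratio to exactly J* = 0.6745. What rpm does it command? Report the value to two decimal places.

set_propeller: D = 1.464 m, P = 1.009 m (p = P/D = 0.689208); state ← (V=0, rpm=0)
throttle_to(5521): rpm ← 5521
set_airspeed(85.94): V ← 85.94 m/s
set_airspeed(54.56): V ← 54.56 m/s
adjust_airspeed(-13.18): V ← 54.56 -13.18 = 41.38 m/s
throttle_to(10381): rpm ← 10381
final state: V = 41.38 m/s, rpm = 10381 → n = rpm/60 = 173.016667 rev/s
target J* = 0.6745; solve J* = V/(n·D) for n: n = V/(J*·D) = 41.38/(0.6745 × 1.464) = 41.905155 rev/s
rpm = 60·n = 2514.309324

rpm = 2514.31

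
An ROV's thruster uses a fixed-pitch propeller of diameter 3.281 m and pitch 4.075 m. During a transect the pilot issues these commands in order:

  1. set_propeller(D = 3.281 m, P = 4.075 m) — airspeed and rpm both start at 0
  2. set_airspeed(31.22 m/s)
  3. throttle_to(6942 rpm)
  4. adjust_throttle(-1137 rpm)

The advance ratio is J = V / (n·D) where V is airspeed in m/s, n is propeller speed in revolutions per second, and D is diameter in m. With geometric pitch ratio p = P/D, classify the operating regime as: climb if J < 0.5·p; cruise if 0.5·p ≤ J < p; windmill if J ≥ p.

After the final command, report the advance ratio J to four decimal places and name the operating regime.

set_propeller: D = 3.281 m, P = 4.075 m (p = P/D = 1.241999); state ← (V=0, rpm=0)
set_airspeed(31.22): V ← 31.22 m/s
throttle_to(6942): rpm ← 6942
adjust_throttle(-1137): rpm ← 6942 -1137 = 5805
final state: V = 31.22 m/s, rpm = 5805 → n = rpm/60 = 96.750000 rev/s
J = V / (n·D) = 31.22 / (96.750000 × 3.281) = 0.098350
regime bands: climb J<0.6210 | cruise [0.6210, 1.2420) | windmill J≥1.2420
J = 0.0984 → climb

J = 0.0984, regime = climb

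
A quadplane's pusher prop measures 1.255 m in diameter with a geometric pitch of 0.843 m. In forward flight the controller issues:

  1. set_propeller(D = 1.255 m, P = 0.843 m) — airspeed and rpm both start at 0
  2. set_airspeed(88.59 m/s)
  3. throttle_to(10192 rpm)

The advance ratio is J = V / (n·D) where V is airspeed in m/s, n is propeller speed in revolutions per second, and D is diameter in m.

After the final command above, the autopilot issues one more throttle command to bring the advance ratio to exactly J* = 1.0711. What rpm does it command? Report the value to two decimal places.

set_propeller: D = 1.255 m, P = 0.843 m (p = P/D = 0.671713); state ← (V=0, rpm=0)
set_airspeed(88.59): V ← 88.59 m/s
throttle_to(10192): rpm ← 10192
final state: V = 88.59 m/s, rpm = 10192 → n = rpm/60 = 169.866667 rev/s
target J* = 1.0711; solve J* = V/(n·D) for n: n = V/(J*·D) = 88.59/(1.0711 × 1.255) = 65.903876 rev/s
rpm = 60·n = 3954.232552

rpm = 3954.23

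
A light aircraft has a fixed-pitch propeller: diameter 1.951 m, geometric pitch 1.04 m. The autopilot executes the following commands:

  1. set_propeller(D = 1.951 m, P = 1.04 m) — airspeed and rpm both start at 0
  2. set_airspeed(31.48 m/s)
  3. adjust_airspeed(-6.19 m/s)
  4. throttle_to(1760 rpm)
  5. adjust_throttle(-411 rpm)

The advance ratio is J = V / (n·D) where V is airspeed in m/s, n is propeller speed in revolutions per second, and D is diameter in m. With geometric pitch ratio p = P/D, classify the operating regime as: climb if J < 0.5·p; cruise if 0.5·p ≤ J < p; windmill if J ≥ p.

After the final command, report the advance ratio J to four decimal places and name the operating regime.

set_propeller: D = 1.951 m, P = 1.04 m (p = P/D = 0.533060); state ← (V=0, rpm=0)
set_airspeed(31.48): V ← 31.48 m/s
adjust_airspeed(-6.19): V ← 31.48 -6.19 = 25.29 m/s
throttle_to(1760): rpm ← 1760
adjust_throttle(-411): rpm ← 1760 -411 = 1349
final state: V = 25.29 m/s, rpm = 1349 → n = rpm/60 = 22.483333 rev/s
J = V / (n·D) = 25.29 / (22.483333 × 1.951) = 0.576542
regime bands: climb J<0.2665 | cruise [0.2665, 0.5331) | windmill J≥0.5331
J = 0.5765 → windmill

J = 0.5765, regime = windmill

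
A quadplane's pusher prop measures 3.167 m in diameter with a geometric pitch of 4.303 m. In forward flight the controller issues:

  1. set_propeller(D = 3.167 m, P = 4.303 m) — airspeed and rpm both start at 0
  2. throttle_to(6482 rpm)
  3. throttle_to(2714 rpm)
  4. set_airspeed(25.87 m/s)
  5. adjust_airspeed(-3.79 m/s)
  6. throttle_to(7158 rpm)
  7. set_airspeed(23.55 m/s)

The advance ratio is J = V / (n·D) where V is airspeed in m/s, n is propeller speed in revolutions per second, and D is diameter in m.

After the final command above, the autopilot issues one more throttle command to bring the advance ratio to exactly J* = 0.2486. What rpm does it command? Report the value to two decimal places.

rpm = 1794.70

set_propeller: D = 3.167 m, P = 4.303 m (p = P/D = 1.358699); state ← (V=0, rpm=0)
throttle_to(6482): rpm ← 6482
throttle_to(2714): rpm ← 2714
set_airspeed(25.87): V ← 25.87 m/s
adjust_airspeed(-3.79): V ← 25.87 -3.79 = 22.08 m/s
throttle_to(7158): rpm ← 7158
set_airspeed(23.55): V ← 23.55 m/s
final state: V = 23.55 m/s, rpm = 7158 → n = rpm/60 = 119.300000 rev/s
target J* = 0.2486; solve J* = V/(n·D) for n: n = V/(J*·D) = 23.55/(0.2486 × 3.167) = 29.911743 rev/s
rpm = 60·n = 1794.704593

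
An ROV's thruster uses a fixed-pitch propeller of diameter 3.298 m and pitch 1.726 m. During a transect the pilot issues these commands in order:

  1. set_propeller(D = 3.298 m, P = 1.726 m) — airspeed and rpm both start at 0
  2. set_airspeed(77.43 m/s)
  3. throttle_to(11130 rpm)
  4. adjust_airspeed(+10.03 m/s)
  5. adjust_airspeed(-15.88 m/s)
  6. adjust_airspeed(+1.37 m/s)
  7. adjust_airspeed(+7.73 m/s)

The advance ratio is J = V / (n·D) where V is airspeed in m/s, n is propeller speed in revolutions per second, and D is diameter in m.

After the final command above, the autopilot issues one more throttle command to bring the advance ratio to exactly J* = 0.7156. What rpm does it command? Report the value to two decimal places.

rpm = 2051.14

set_propeller: D = 3.298 m, P = 1.726 m (p = P/D = 0.523347); state ← (V=0, rpm=0)
set_airspeed(77.43): V ← 77.43 m/s
throttle_to(11130): rpm ← 11130
adjust_airspeed(+10.03): V ← 77.43 +10.03 = 87.46 m/s
adjust_airspeed(-15.88): V ← 87.46 -15.88 = 71.58 m/s
adjust_airspeed(+1.37): V ← 71.58 +1.37 = 72.95 m/s
adjust_airspeed(+7.73): V ← 72.95 +7.73 = 80.68 m/s
final state: V = 80.68 m/s, rpm = 11130 → n = rpm/60 = 185.500000 rev/s
target J* = 0.7156; solve J* = V/(n·D) for n: n = V/(J*·D) = 80.68/(0.7156 × 3.298) = 34.185734 rev/s
rpm = 60·n = 2051.144027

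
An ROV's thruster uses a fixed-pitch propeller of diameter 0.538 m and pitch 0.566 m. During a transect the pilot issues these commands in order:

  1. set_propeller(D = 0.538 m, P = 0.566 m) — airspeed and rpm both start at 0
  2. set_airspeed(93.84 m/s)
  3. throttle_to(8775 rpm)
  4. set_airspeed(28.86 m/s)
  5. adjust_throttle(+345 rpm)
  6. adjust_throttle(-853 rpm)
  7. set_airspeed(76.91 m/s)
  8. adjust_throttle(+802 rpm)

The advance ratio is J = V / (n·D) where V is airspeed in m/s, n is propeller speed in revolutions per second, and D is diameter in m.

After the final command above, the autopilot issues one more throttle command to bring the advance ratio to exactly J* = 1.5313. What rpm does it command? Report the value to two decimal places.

rpm = 5601.33

set_propeller: D = 0.538 m, P = 0.566 m (p = P/D = 1.052045); state ← (V=0, rpm=0)
set_airspeed(93.84): V ← 93.84 m/s
throttle_to(8775): rpm ← 8775
set_airspeed(28.86): V ← 28.86 m/s
adjust_throttle(+345): rpm ← 8775 +345 = 9120
adjust_throttle(-853): rpm ← 9120 -853 = 8267
set_airspeed(76.91): V ← 76.91 m/s
adjust_throttle(+802): rpm ← 8267 +802 = 9069
final state: V = 76.91 m/s, rpm = 9069 → n = rpm/60 = 151.150000 rev/s
target J* = 1.5313; solve J* = V/(n·D) for n: n = V/(J*·D) = 76.91/(1.5313 × 0.538) = 93.355574 rev/s
rpm = 60·n = 5601.334435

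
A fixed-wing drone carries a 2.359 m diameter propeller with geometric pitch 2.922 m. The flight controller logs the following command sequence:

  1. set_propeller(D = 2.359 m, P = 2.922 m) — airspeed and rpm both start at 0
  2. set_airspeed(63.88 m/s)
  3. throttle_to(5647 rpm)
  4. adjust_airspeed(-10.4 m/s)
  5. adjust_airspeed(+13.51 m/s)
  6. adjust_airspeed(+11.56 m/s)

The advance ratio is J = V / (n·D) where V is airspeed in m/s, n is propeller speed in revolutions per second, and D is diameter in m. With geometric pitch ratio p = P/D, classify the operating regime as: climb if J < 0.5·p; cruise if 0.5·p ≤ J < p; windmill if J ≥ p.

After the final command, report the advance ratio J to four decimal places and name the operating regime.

set_propeller: D = 2.359 m, P = 2.922 m (p = P/D = 1.238660); state ← (V=0, rpm=0)
set_airspeed(63.88): V ← 63.88 m/s
throttle_to(5647): rpm ← 5647
adjust_airspeed(-10.4): V ← 63.88 -10.4 = 53.48 m/s
adjust_airspeed(+13.51): V ← 53.48 +13.51 = 66.99 m/s
adjust_airspeed(+11.56): V ← 66.99 +11.56 = 78.55 m/s
final state: V = 78.55 m/s, rpm = 5647 → n = rpm/60 = 94.116667 rev/s
J = V / (n·D) = 78.55 / (94.116667 × 2.359) = 0.353795
regime bands: climb J<0.6193 | cruise [0.6193, 1.2387) | windmill J≥1.2387
J = 0.3538 → climb

J = 0.3538, regime = climb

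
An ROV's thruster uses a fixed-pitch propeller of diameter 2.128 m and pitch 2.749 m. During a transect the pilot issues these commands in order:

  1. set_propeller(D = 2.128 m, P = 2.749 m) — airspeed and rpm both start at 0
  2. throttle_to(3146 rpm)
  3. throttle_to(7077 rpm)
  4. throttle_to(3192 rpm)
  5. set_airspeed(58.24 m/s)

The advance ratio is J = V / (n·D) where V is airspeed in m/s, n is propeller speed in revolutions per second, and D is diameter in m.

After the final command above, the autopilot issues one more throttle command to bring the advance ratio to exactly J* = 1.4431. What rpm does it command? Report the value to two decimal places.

set_propeller: D = 2.128 m, P = 2.749 m (p = P/D = 1.291823); state ← (V=0, rpm=0)
throttle_to(3146): rpm ← 3146
throttle_to(7077): rpm ← 7077
throttle_to(3192): rpm ← 3192
set_airspeed(58.24): V ← 58.24 m/s
final state: V = 58.24 m/s, rpm = 3192 → n = rpm/60 = 53.200000 rev/s
target J* = 1.4431; solve J* = V/(n·D) for n: n = V/(J*·D) = 58.24/(1.4431 × 2.128) = 18.965020 rev/s
rpm = 60·n = 1137.901229

rpm = 1137.90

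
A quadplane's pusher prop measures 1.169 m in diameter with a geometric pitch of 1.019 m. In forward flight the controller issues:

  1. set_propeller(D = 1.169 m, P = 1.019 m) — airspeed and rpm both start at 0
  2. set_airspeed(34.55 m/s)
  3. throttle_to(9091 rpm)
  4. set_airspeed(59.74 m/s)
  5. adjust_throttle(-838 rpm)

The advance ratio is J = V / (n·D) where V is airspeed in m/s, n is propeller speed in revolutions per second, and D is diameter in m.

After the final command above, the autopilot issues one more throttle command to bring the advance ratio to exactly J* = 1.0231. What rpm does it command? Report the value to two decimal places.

set_propeller: D = 1.169 m, P = 1.019 m (p = P/D = 0.871685); state ← (V=0, rpm=0)
set_airspeed(34.55): V ← 34.55 m/s
throttle_to(9091): rpm ← 9091
set_airspeed(59.74): V ← 59.74 m/s
adjust_throttle(-838): rpm ← 9091 -838 = 8253
final state: V = 59.74 m/s, rpm = 8253 → n = rpm/60 = 137.550000 rev/s
target J* = 1.0231; solve J* = V/(n·D) for n: n = V/(J*·D) = 59.74/(1.0231 × 1.169) = 49.949670 rev/s
rpm = 60·n = 2996.980194

rpm = 2996.98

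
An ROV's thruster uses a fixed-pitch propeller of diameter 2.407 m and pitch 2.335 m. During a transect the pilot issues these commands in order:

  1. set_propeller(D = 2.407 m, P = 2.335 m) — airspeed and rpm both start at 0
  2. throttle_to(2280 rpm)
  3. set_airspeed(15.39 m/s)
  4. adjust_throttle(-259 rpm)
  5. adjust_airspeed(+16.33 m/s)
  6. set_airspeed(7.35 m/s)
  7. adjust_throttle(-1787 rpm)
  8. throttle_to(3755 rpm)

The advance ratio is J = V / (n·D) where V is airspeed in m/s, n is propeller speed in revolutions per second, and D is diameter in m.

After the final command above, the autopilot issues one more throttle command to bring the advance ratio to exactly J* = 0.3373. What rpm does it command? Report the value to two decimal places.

set_propeller: D = 2.407 m, P = 2.335 m (p = P/D = 0.970087); state ← (V=0, rpm=0)
throttle_to(2280): rpm ← 2280
set_airspeed(15.39): V ← 15.39 m/s
adjust_throttle(-259): rpm ← 2280 -259 = 2021
adjust_airspeed(+16.33): V ← 15.39 +16.33 = 31.72 m/s
set_airspeed(7.35): V ← 7.35 m/s
adjust_throttle(-1787): rpm ← 2021 -1787 = 234
throttle_to(3755): rpm ← 3755
final state: V = 7.35 m/s, rpm = 3755 → n = rpm/60 = 62.583333 rev/s
target J* = 0.3373; solve J* = V/(n·D) for n: n = V/(J*·D) = 7.35/(0.3373 × 2.407) = 9.053050 rev/s
rpm = 60·n = 543.182986

rpm = 543.18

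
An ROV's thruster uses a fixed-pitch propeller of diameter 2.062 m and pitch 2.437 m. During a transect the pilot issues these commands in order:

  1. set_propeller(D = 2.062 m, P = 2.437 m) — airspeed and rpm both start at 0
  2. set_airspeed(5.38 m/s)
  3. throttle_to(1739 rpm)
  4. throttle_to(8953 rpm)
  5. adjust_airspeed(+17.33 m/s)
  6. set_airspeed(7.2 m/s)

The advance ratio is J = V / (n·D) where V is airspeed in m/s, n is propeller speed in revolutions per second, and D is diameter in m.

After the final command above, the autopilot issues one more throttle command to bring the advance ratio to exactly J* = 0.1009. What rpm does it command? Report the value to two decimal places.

rpm = 2076.37

set_propeller: D = 2.062 m, P = 2.437 m (p = P/D = 1.181862); state ← (V=0, rpm=0)
set_airspeed(5.38): V ← 5.38 m/s
throttle_to(1739): rpm ← 1739
throttle_to(8953): rpm ← 8953
adjust_airspeed(+17.33): V ← 5.38 +17.33 = 22.71 m/s
set_airspeed(7.2): V ← 7.2 m/s
final state: V = 7.2 m/s, rpm = 8953 → n = rpm/60 = 149.216667 rev/s
target J* = 0.1009; solve J* = V/(n·D) for n: n = V/(J*·D) = 7.2/(0.1009 × 2.062) = 34.606101 rev/s
rpm = 60·n = 2076.366052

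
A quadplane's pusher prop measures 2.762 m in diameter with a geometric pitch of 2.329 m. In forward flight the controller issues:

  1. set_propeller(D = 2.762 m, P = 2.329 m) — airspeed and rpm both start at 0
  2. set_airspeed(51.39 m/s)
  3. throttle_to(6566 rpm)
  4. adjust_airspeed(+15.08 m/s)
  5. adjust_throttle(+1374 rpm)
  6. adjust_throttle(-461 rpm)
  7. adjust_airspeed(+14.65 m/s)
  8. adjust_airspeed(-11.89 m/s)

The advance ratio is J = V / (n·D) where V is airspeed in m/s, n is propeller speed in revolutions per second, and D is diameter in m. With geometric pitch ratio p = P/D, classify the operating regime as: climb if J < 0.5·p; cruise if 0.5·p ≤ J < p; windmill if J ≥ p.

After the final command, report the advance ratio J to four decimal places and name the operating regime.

set_propeller: D = 2.762 m, P = 2.329 m (p = P/D = 0.843230); state ← (V=0, rpm=0)
set_airspeed(51.39): V ← 51.39 m/s
throttle_to(6566): rpm ← 6566
adjust_airspeed(+15.08): V ← 51.39 +15.08 = 66.47 m/s
adjust_throttle(+1374): rpm ← 6566 +1374 = 7940
adjust_throttle(-461): rpm ← 7940 -461 = 7479
adjust_airspeed(+14.65): V ← 66.47 +14.65 = 81.12 m/s
adjust_airspeed(-11.89): V ← 81.12 -11.89 = 69.23 m/s
final state: V = 69.23 m/s, rpm = 7479 → n = rpm/60 = 124.650000 rev/s
J = V / (n·D) = 69.23 / (124.650000 × 2.762) = 0.201084
regime bands: climb J<0.4216 | cruise [0.4216, 0.8432) | windmill J≥0.8432
J = 0.2011 → climb

J = 0.2011, regime = climb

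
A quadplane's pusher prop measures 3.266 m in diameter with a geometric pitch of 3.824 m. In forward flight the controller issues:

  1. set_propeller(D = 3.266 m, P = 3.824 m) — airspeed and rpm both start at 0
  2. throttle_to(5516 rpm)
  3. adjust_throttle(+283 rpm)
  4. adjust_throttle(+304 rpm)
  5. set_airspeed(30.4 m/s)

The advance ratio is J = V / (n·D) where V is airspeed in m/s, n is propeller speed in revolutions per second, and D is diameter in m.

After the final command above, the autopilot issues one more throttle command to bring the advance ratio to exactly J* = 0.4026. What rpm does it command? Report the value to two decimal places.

rpm = 1387.19

set_propeller: D = 3.266 m, P = 3.824 m (p = P/D = 1.170851); state ← (V=0, rpm=0)
throttle_to(5516): rpm ← 5516
adjust_throttle(+283): rpm ← 5516 +283 = 5799
adjust_throttle(+304): rpm ← 5799 +304 = 6103
set_airspeed(30.4): V ← 30.4 m/s
final state: V = 30.4 m/s, rpm = 6103 → n = rpm/60 = 101.716667 rev/s
target J* = 0.4026; solve J* = V/(n·D) for n: n = V/(J*·D) = 30.4/(0.4026 × 3.266) = 23.119777 rev/s
rpm = 60·n = 1387.186594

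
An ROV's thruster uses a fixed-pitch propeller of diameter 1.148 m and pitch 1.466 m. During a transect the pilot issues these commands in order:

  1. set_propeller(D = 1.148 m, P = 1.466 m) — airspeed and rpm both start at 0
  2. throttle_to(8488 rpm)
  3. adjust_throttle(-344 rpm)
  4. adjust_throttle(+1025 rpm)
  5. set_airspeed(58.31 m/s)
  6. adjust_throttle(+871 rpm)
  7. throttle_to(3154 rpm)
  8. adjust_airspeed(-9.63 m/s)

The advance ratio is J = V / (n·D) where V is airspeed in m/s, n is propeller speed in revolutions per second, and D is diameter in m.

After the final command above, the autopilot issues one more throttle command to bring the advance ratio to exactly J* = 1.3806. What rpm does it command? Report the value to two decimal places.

set_propeller: D = 1.148 m, P = 1.466 m (p = P/D = 1.277003); state ← (V=0, rpm=0)
throttle_to(8488): rpm ← 8488
adjust_throttle(-344): rpm ← 8488 -344 = 8144
adjust_throttle(+1025): rpm ← 8144 +1025 = 9169
set_airspeed(58.31): V ← 58.31 m/s
adjust_throttle(+871): rpm ← 9169 +871 = 10040
throttle_to(3154): rpm ← 3154
adjust_airspeed(-9.63): V ← 58.31 -9.63 = 48.68 m/s
final state: V = 48.68 m/s, rpm = 3154 → n = rpm/60 = 52.566667 rev/s
target J* = 1.3806; solve J* = V/(n·D) for n: n = V/(J*·D) = 48.68/(1.3806 × 1.148) = 30.714313 rev/s
rpm = 60·n = 1842.858809

rpm = 1842.86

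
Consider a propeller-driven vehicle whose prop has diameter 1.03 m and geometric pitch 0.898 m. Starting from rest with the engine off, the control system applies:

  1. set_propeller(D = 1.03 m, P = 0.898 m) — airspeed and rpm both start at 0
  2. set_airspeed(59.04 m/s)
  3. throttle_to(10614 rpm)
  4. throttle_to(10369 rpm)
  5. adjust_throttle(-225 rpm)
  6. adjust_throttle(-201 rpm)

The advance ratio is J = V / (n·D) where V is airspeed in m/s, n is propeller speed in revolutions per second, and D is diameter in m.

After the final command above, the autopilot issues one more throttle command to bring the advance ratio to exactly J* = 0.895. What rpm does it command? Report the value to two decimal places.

set_propeller: D = 1.03 m, P = 0.898 m (p = P/D = 0.871845); state ← (V=0, rpm=0)
set_airspeed(59.04): V ← 59.04 m/s
throttle_to(10614): rpm ← 10614
throttle_to(10369): rpm ← 10369
adjust_throttle(-225): rpm ← 10369 -225 = 10144
adjust_throttle(-201): rpm ← 10144 -201 = 9943
final state: V = 59.04 m/s, rpm = 9943 → n = rpm/60 = 165.716667 rev/s
target J* = 0.895; solve J* = V/(n·D) for n: n = V/(J*·D) = 59.04/(0.895 × 1.03) = 64.045127 rev/s
rpm = 60·n = 3842.707599

rpm = 3842.71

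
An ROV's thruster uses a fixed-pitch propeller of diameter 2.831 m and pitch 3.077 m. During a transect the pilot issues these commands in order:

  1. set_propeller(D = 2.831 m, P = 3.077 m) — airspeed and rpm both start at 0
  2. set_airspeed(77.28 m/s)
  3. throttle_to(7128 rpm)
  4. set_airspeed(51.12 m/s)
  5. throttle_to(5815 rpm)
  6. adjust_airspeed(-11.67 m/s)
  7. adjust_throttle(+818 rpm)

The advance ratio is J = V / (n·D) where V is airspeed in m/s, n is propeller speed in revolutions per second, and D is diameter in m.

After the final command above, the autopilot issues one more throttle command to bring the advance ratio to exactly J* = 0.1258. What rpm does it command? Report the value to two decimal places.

rpm = 6646.27

set_propeller: D = 2.831 m, P = 3.077 m (p = P/D = 1.086895); state ← (V=0, rpm=0)
set_airspeed(77.28): V ← 77.28 m/s
throttle_to(7128): rpm ← 7128
set_airspeed(51.12): V ← 51.12 m/s
throttle_to(5815): rpm ← 5815
adjust_airspeed(-11.67): V ← 51.12 -11.67 = 39.45 m/s
adjust_throttle(+818): rpm ← 5815 +818 = 6633
final state: V = 39.45 m/s, rpm = 6633 → n = rpm/60 = 110.550000 rev/s
target J* = 0.1258; solve J* = V/(n·D) for n: n = V/(J*·D) = 39.45/(0.1258 × 2.831) = 110.771107 rev/s
rpm = 60·n = 6646.266438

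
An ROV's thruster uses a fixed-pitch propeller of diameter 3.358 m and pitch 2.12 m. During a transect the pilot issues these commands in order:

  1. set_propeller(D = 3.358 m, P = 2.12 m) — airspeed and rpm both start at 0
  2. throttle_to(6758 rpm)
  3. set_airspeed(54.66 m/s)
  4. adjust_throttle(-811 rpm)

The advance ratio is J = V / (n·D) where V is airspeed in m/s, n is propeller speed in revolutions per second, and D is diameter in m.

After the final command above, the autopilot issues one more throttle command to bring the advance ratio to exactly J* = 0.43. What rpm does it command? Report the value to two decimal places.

rpm = 2271.29

set_propeller: D = 3.358 m, P = 2.12 m (p = P/D = 0.631328); state ← (V=0, rpm=0)
throttle_to(6758): rpm ← 6758
set_airspeed(54.66): V ← 54.66 m/s
adjust_throttle(-811): rpm ← 6758 -811 = 5947
final state: V = 54.66 m/s, rpm = 5947 → n = rpm/60 = 99.116667 rev/s
target J* = 0.43; solve J* = V/(n·D) for n: n = V/(J*·D) = 54.66/(0.43 × 3.358) = 37.854759 rev/s
rpm = 60·n = 2271.285510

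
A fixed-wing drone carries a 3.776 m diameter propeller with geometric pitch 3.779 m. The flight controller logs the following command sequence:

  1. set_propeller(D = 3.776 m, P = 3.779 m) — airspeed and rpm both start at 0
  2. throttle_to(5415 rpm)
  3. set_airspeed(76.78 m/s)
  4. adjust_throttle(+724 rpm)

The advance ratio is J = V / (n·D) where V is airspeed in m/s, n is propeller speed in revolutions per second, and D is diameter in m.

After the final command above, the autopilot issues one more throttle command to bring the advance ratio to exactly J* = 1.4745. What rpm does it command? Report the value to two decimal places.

rpm = 827.41

set_propeller: D = 3.776 m, P = 3.779 m (p = P/D = 1.000794); state ← (V=0, rpm=0)
throttle_to(5415): rpm ← 5415
set_airspeed(76.78): V ← 76.78 m/s
adjust_throttle(+724): rpm ← 5415 +724 = 6139
final state: V = 76.78 m/s, rpm = 6139 → n = rpm/60 = 102.316667 rev/s
target J* = 1.4745; solve J* = V/(n·D) for n: n = V/(J*·D) = 76.78/(1.4745 × 3.776) = 13.790225 rev/s
rpm = 60·n = 827.413487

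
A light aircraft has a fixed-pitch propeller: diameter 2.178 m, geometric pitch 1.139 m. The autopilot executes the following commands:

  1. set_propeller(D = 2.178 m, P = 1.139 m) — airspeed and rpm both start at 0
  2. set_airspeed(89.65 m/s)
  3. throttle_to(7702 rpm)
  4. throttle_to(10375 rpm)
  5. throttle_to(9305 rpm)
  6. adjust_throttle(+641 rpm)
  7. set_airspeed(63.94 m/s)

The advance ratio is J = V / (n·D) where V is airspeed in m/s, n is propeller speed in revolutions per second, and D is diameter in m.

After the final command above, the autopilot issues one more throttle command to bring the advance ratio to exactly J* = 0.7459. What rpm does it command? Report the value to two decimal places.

rpm = 2361.49

set_propeller: D = 2.178 m, P = 1.139 m (p = P/D = 0.522957); state ← (V=0, rpm=0)
set_airspeed(89.65): V ← 89.65 m/s
throttle_to(7702): rpm ← 7702
throttle_to(10375): rpm ← 10375
throttle_to(9305): rpm ← 9305
adjust_throttle(+641): rpm ← 9305 +641 = 9946
set_airspeed(63.94): V ← 63.94 m/s
final state: V = 63.94 m/s, rpm = 9946 → n = rpm/60 = 165.766667 rev/s
target J* = 0.7459; solve J* = V/(n·D) for n: n = V/(J*·D) = 63.94/(0.7459 × 2.178) = 39.358102 rev/s
rpm = 60·n = 2361.486133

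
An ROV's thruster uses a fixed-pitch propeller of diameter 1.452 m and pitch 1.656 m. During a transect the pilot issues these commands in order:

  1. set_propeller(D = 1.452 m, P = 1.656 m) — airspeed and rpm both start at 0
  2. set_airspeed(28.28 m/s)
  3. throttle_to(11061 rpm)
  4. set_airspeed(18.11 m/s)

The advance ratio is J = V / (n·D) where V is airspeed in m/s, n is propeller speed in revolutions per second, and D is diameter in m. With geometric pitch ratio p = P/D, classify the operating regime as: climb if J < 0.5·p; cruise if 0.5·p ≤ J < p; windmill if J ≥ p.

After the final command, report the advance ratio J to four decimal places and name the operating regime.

J = 0.0677, regime = climb

set_propeller: D = 1.452 m, P = 1.656 m (p = P/D = 1.140496); state ← (V=0, rpm=0)
set_airspeed(28.28): V ← 28.28 m/s
throttle_to(11061): rpm ← 11061
set_airspeed(18.11): V ← 18.11 m/s
final state: V = 18.11 m/s, rpm = 11061 → n = rpm/60 = 184.350000 rev/s
J = V / (n·D) = 18.11 / (184.350000 × 1.452) = 0.067656
regime bands: climb J<0.5702 | cruise [0.5702, 1.1405) | windmill J≥1.1405
J = 0.0677 → climb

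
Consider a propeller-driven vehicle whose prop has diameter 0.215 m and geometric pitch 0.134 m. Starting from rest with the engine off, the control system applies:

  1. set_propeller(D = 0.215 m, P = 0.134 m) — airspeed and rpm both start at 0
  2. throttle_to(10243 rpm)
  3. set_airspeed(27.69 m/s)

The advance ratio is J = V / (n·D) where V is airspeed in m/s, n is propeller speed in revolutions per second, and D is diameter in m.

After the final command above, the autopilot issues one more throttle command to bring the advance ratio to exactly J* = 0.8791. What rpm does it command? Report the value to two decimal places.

rpm = 8790.17

set_propeller: D = 0.215 m, P = 0.134 m (p = P/D = 0.623256); state ← (V=0, rpm=0)
throttle_to(10243): rpm ← 10243
set_airspeed(27.69): V ← 27.69 m/s
final state: V = 27.69 m/s, rpm = 10243 → n = rpm/60 = 170.716667 rev/s
target J* = 0.8791; solve J* = V/(n·D) for n: n = V/(J*·D) = 27.69/(0.8791 × 0.215) = 146.502898 rev/s
rpm = 60·n = 8790.173883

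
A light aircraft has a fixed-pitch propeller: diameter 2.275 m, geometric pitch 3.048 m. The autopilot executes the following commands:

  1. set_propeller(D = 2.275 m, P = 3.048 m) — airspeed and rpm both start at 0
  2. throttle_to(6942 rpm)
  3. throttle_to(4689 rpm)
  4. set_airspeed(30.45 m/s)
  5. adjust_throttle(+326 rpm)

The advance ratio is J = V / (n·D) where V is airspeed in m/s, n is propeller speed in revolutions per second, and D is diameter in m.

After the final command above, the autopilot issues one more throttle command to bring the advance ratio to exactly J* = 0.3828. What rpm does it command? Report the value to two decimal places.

rpm = 2097.90

set_propeller: D = 2.275 m, P = 3.048 m (p = P/D = 1.339780); state ← (V=0, rpm=0)
throttle_to(6942): rpm ← 6942
throttle_to(4689): rpm ← 4689
set_airspeed(30.45): V ← 30.45 m/s
adjust_throttle(+326): rpm ← 4689 +326 = 5015
final state: V = 30.45 m/s, rpm = 5015 → n = rpm/60 = 83.583333 rev/s
target J* = 0.3828; solve J* = V/(n·D) for n: n = V/(J*·D) = 30.45/(0.3828 × 2.275) = 34.965035 rev/s
rpm = 60·n = 2097.902098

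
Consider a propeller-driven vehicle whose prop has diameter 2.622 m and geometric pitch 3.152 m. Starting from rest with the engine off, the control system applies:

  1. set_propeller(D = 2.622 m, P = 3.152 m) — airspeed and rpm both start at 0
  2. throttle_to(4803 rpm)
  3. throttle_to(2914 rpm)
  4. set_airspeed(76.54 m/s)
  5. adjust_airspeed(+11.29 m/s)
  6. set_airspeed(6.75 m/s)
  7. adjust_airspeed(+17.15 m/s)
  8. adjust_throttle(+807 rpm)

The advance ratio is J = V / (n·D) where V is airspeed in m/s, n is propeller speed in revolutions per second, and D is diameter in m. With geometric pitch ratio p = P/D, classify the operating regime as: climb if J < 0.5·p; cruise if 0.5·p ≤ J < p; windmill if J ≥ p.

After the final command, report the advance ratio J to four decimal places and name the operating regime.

set_propeller: D = 2.622 m, P = 3.152 m (p = P/D = 1.202136); state ← (V=0, rpm=0)
throttle_to(4803): rpm ← 4803
throttle_to(2914): rpm ← 2914
set_airspeed(76.54): V ← 76.54 m/s
adjust_airspeed(+11.29): V ← 76.54 +11.29 = 87.83 m/s
set_airspeed(6.75): V ← 6.75 m/s
adjust_airspeed(+17.15): V ← 6.75 +17.15 = 23.9 m/s
adjust_throttle(+807): rpm ← 2914 +807 = 3721
final state: V = 23.9 m/s, rpm = 3721 → n = rpm/60 = 62.016667 rev/s
J = V / (n·D) = 23.9 / (62.016667 × 2.622) = 0.146980
regime bands: climb J<0.6011 | cruise [0.6011, 1.2021) | windmill J≥1.2021
J = 0.1470 → climb

J = 0.1470, regime = climb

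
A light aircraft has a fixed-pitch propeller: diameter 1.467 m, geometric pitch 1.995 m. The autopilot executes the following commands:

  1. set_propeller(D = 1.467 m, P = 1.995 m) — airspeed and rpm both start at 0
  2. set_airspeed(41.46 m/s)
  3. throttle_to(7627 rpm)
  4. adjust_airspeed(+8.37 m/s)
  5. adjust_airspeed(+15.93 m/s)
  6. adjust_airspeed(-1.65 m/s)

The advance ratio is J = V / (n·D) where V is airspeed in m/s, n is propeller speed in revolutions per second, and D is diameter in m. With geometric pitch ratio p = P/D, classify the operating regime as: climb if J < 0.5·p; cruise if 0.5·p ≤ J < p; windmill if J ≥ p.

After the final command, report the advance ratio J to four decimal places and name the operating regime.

set_propeller: D = 1.467 m, P = 1.995 m (p = P/D = 1.359918); state ← (V=0, rpm=0)
set_airspeed(41.46): V ← 41.46 m/s
throttle_to(7627): rpm ← 7627
adjust_airspeed(+8.37): V ← 41.46 +8.37 = 49.83 m/s
adjust_airspeed(+15.93): V ← 49.83 +15.93 = 65.76 m/s
adjust_airspeed(-1.65): V ← 65.76 -1.65 = 64.11 m/s
final state: V = 64.11 m/s, rpm = 7627 → n = rpm/60 = 127.116667 rev/s
J = V / (n·D) = 64.11 / (127.116667 × 1.467) = 0.343790
regime bands: climb J<0.6800 | cruise [0.6800, 1.3599) | windmill J≥1.3599
J = 0.3438 → climb

J = 0.3438, regime = climb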